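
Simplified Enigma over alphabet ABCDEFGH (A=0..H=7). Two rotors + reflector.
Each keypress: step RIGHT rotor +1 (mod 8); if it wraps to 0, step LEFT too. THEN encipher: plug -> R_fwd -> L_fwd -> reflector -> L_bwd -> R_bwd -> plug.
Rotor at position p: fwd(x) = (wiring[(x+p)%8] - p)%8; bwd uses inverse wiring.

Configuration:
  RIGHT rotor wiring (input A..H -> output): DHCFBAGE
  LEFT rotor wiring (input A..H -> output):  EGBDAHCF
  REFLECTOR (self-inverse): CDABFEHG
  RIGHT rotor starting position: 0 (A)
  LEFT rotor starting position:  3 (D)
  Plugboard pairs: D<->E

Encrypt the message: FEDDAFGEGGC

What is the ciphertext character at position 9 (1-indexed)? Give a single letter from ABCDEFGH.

Char 1 ('F'): step: R->1, L=3; F->plug->F->R->F->L->B->refl->D->L'->G->R'->A->plug->A
Char 2 ('E'): step: R->2, L=3; E->plug->D->R->G->L->D->refl->B->L'->F->R'->H->plug->H
Char 3 ('D'): step: R->3, L=3; D->plug->E->R->B->L->F->refl->E->L'->C->R'->A->plug->A
Char 4 ('D'): step: R->4, L=3; D->plug->E->R->H->L->G->refl->H->L'->D->R'->F->plug->F
Char 5 ('A'): step: R->5, L=3; A->plug->A->R->D->L->H->refl->G->L'->H->R'->C->plug->C
Char 6 ('F'): step: R->6, L=3; F->plug->F->R->H->L->G->refl->H->L'->D->R'->G->plug->G
Char 7 ('G'): step: R->7, L=3; G->plug->G->R->B->L->F->refl->E->L'->C->R'->F->plug->F
Char 8 ('E'): step: R->0, L->4 (L advanced); E->plug->D->R->F->L->C->refl->A->L'->E->R'->H->plug->H
Char 9 ('G'): step: R->1, L=4; G->plug->G->R->D->L->B->refl->D->L'->B->R'->B->plug->B

B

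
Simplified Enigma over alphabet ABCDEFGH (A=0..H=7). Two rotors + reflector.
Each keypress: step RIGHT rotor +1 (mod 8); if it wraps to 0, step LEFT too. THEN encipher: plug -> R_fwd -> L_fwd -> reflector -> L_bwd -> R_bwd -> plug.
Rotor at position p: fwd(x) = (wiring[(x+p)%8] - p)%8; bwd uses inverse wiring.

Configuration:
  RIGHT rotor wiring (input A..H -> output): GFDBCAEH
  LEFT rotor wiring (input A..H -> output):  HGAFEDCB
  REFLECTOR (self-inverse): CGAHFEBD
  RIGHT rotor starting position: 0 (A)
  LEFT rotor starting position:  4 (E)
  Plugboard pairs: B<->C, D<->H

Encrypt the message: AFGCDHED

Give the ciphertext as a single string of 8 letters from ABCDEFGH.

Answer: HBCFEDCC

Derivation:
Char 1 ('A'): step: R->1, L=4; A->plug->A->R->E->L->D->refl->H->L'->B->R'->D->plug->H
Char 2 ('F'): step: R->2, L=4; F->plug->F->R->F->L->C->refl->A->L'->A->R'->C->plug->B
Char 3 ('G'): step: R->3, L=4; G->plug->G->R->C->L->G->refl->B->L'->H->R'->B->plug->C
Char 4 ('C'): step: R->4, L=4; C->plug->B->R->E->L->D->refl->H->L'->B->R'->F->plug->F
Char 5 ('D'): step: R->5, L=4; D->plug->H->R->F->L->C->refl->A->L'->A->R'->E->plug->E
Char 6 ('H'): step: R->6, L=4; H->plug->D->R->H->L->B->refl->G->L'->C->R'->H->plug->D
Char 7 ('E'): step: R->7, L=4; E->plug->E->R->C->L->G->refl->B->L'->H->R'->B->plug->C
Char 8 ('D'): step: R->0, L->5 (L advanced); D->plug->H->R->H->L->H->refl->D->L'->F->R'->B->plug->C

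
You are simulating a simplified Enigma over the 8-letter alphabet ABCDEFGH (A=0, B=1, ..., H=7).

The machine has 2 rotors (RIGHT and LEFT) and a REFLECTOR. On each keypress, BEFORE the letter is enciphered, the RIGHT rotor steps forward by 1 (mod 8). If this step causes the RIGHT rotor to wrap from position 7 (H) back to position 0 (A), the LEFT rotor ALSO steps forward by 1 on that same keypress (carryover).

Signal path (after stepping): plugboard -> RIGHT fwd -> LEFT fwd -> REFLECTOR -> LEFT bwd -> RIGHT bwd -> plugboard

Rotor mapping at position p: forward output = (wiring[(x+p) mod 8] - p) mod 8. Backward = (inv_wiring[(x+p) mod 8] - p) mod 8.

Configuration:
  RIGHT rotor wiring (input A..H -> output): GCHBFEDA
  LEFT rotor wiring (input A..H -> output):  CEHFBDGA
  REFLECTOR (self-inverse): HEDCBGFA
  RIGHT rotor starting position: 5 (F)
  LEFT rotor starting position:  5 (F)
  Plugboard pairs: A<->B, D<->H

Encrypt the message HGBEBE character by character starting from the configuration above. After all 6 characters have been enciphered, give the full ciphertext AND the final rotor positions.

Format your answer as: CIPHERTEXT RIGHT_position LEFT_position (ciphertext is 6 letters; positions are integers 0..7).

Answer: DEHGDH 3 6

Derivation:
Char 1 ('H'): step: R->6, L=5; H->plug->D->R->E->L->H->refl->A->L'->G->R'->H->plug->D
Char 2 ('G'): step: R->7, L=5; G->plug->G->R->F->L->C->refl->D->L'->C->R'->E->plug->E
Char 3 ('B'): step: R->0, L->6 (L advanced); B->plug->A->R->G->L->D->refl->C->L'->B->R'->D->plug->H
Char 4 ('E'): step: R->1, L=6; E->plug->E->R->D->L->G->refl->F->L'->H->R'->G->plug->G
Char 5 ('B'): step: R->2, L=6; B->plug->A->R->F->L->H->refl->A->L'->A->R'->H->plug->D
Char 6 ('E'): step: R->3, L=6; E->plug->E->R->F->L->H->refl->A->L'->A->R'->D->plug->H
Final: ciphertext=DEHGDH, RIGHT=3, LEFT=6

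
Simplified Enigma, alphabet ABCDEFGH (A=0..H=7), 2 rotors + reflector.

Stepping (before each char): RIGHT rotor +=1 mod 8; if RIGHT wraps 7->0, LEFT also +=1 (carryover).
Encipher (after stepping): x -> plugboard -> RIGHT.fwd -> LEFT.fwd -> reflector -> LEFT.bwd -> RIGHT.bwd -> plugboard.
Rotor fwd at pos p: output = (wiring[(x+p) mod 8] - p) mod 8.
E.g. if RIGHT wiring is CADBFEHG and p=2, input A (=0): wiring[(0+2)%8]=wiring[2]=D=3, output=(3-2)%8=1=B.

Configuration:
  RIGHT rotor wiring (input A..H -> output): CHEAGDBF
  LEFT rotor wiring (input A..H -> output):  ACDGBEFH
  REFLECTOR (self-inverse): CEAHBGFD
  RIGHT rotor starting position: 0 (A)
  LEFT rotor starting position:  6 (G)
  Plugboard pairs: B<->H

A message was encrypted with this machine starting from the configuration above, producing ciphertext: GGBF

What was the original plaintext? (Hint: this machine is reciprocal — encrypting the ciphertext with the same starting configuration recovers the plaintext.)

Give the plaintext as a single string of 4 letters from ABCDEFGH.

Answer: CHHD

Derivation:
Char 1 ('G'): step: R->1, L=6; G->plug->G->R->E->L->F->refl->G->L'->H->R'->C->plug->C
Char 2 ('G'): step: R->2, L=6; G->plug->G->R->A->L->H->refl->D->L'->G->R'->B->plug->H
Char 3 ('B'): step: R->3, L=6; B->plug->H->R->B->L->B->refl->E->L'->D->R'->B->plug->H
Char 4 ('F'): step: R->4, L=6; F->plug->F->R->D->L->E->refl->B->L'->B->R'->D->plug->D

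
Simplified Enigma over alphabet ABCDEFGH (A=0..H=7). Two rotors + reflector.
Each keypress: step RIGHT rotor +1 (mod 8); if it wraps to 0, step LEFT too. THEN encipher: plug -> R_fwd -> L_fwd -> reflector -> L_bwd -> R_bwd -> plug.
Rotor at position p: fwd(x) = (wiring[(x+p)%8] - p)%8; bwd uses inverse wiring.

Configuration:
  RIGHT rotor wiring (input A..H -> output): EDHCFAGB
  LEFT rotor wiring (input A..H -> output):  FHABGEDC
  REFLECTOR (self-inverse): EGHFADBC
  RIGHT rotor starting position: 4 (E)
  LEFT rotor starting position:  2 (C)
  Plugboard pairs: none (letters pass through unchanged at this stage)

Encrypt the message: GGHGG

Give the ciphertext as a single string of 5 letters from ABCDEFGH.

Answer: FCFBA

Derivation:
Char 1 ('G'): step: R->5, L=2; G->plug->G->R->F->L->A->refl->E->L'->C->R'->F->plug->F
Char 2 ('G'): step: R->6, L=2; G->plug->G->R->H->L->F->refl->D->L'->G->R'->C->plug->C
Char 3 ('H'): step: R->7, L=2; H->plug->H->R->H->L->F->refl->D->L'->G->R'->F->plug->F
Char 4 ('G'): step: R->0, L->3 (L advanced); G->plug->G->R->G->L->E->refl->A->L'->D->R'->B->plug->B
Char 5 ('G'): step: R->1, L=3; G->plug->G->R->A->L->G->refl->B->L'->C->R'->A->plug->A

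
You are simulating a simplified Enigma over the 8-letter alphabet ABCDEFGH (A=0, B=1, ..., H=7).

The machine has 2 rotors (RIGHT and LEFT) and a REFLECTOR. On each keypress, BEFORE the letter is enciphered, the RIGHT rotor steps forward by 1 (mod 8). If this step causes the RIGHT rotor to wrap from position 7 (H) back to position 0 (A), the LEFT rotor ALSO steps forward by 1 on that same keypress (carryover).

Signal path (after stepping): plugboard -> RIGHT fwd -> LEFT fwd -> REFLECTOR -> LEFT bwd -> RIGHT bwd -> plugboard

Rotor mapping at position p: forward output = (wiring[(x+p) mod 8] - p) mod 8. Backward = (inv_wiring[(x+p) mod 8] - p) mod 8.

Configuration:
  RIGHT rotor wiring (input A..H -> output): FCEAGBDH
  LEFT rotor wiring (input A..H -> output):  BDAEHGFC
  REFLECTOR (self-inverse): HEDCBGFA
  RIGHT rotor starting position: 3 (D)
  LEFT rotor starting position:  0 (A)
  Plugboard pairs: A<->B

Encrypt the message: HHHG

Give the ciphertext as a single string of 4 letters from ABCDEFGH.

Char 1 ('H'): step: R->4, L=0; H->plug->H->R->E->L->H->refl->A->L'->C->R'->A->plug->B
Char 2 ('H'): step: R->5, L=0; H->plug->H->R->B->L->D->refl->C->L'->H->R'->F->plug->F
Char 3 ('H'): step: R->6, L=0; H->plug->H->R->D->L->E->refl->B->L'->A->R'->G->plug->G
Char 4 ('G'): step: R->7, L=0; G->plug->G->R->C->L->A->refl->H->L'->E->R'->H->plug->H

Answer: BFGH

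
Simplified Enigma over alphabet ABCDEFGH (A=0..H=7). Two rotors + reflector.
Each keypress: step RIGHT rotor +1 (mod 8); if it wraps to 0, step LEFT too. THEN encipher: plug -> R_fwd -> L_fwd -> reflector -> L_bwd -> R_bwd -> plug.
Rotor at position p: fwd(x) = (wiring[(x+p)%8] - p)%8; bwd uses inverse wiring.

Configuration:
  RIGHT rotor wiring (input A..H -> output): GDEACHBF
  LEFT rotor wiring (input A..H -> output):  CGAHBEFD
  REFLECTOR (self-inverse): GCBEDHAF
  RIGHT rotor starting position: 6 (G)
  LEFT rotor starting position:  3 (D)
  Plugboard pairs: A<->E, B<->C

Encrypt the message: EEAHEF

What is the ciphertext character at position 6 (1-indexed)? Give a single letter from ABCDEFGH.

Char 1 ('E'): step: R->7, L=3; E->plug->A->R->G->L->D->refl->E->L'->A->R'->G->plug->G
Char 2 ('E'): step: R->0, L->4 (L advanced); E->plug->A->R->G->L->E->refl->D->L'->H->R'->F->plug->F
Char 3 ('A'): step: R->1, L=4; A->plug->E->R->G->L->E->refl->D->L'->H->R'->C->plug->B
Char 4 ('H'): step: R->2, L=4; H->plug->H->R->B->L->A->refl->G->L'->E->R'->G->plug->G
Char 5 ('E'): step: R->3, L=4; E->plug->A->R->F->L->C->refl->B->L'->C->R'->E->plug->A
Char 6 ('F'): step: R->4, L=4; F->plug->F->R->H->L->D->refl->E->L'->G->R'->A->plug->E

E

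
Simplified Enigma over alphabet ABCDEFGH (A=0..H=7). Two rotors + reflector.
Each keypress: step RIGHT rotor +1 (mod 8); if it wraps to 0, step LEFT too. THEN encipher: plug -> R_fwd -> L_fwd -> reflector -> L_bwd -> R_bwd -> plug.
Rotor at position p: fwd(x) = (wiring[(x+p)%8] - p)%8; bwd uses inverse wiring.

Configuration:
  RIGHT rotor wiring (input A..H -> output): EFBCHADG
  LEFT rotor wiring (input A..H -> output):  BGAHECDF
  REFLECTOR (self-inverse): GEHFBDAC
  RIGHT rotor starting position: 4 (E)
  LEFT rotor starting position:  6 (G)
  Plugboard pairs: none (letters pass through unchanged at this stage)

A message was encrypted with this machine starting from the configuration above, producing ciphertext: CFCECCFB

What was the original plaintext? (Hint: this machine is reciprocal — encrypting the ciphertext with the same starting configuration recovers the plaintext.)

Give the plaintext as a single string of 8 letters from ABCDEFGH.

Answer: FGEGFDGE

Derivation:
Char 1 ('C'): step: R->5, L=6; C->plug->C->R->B->L->H->refl->C->L'->E->R'->F->plug->F
Char 2 ('F'): step: R->6, L=6; F->plug->F->R->E->L->C->refl->H->L'->B->R'->G->plug->G
Char 3 ('C'): step: R->7, L=6; C->plug->C->R->G->L->G->refl->A->L'->D->R'->E->plug->E
Char 4 ('E'): step: R->0, L->7 (L advanced); E->plug->E->R->H->L->E->refl->B->L'->D->R'->G->plug->G
Char 5 ('C'): step: R->1, L=7; C->plug->C->R->B->L->C->refl->H->L'->C->R'->F->plug->F
Char 6 ('C'): step: R->2, L=7; C->plug->C->R->F->L->F->refl->D->L'->G->R'->D->plug->D
Char 7 ('F'): step: R->3, L=7; F->plug->F->R->B->L->C->refl->H->L'->C->R'->G->plug->G
Char 8 ('B'): step: R->4, L=7; B->plug->B->R->E->L->A->refl->G->L'->A->R'->E->plug->E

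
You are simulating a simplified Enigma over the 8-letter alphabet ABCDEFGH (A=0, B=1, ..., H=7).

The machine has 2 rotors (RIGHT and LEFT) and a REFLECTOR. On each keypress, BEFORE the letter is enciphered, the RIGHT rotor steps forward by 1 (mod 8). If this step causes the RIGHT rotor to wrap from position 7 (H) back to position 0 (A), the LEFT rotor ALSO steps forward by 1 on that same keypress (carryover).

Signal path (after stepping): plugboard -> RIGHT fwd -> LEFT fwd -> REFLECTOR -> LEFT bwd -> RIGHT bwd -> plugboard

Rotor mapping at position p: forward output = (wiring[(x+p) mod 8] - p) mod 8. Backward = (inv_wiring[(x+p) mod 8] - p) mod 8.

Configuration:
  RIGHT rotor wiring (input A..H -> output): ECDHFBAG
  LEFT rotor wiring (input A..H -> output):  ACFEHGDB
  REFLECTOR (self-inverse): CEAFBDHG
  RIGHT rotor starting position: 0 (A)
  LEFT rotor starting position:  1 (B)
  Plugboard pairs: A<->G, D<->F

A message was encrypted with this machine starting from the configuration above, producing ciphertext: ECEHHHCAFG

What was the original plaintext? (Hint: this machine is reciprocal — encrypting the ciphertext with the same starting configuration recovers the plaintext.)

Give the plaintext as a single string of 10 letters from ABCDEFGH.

Answer: GFAACAGBHF

Derivation:
Char 1 ('E'): step: R->1, L=1; E->plug->E->R->A->L->B->refl->E->L'->B->R'->A->plug->G
Char 2 ('C'): step: R->2, L=1; C->plug->C->R->D->L->G->refl->H->L'->H->R'->D->plug->F
Char 3 ('E'): step: R->3, L=1; E->plug->E->R->D->L->G->refl->H->L'->H->R'->G->plug->A
Char 4 ('H'): step: R->4, L=1; H->plug->H->R->D->L->G->refl->H->L'->H->R'->G->plug->A
Char 5 ('H'): step: R->5, L=1; H->plug->H->R->A->L->B->refl->E->L'->B->R'->C->plug->C
Char 6 ('H'): step: R->6, L=1; H->plug->H->R->D->L->G->refl->H->L'->H->R'->G->plug->A
Char 7 ('C'): step: R->7, L=1; C->plug->C->R->D->L->G->refl->H->L'->H->R'->A->plug->G
Char 8 ('A'): step: R->0, L->2 (L advanced); A->plug->G->R->A->L->D->refl->F->L'->C->R'->B->plug->B
Char 9 ('F'): step: R->1, L=2; F->plug->D->R->E->L->B->refl->E->L'->D->R'->H->plug->H
Char 10 ('G'): step: R->2, L=2; G->plug->A->R->B->L->C->refl->A->L'->H->R'->D->plug->F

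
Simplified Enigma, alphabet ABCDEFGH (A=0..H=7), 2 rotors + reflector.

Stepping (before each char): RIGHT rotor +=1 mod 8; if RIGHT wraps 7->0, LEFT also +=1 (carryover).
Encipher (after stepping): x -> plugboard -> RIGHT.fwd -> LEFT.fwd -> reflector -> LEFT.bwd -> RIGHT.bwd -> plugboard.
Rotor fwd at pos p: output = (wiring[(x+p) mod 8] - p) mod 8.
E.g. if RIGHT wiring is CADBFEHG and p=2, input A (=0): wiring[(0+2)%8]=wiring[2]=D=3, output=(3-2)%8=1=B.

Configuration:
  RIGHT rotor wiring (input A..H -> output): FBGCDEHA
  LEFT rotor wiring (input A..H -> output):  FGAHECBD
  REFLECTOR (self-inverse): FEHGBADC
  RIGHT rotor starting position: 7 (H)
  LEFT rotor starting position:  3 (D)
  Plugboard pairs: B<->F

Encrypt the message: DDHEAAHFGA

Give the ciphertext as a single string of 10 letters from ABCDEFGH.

Char 1 ('D'): step: R->0, L->4 (L advanced); D->plug->D->R->C->L->F->refl->A->L'->A->R'->H->plug->H
Char 2 ('D'): step: R->1, L=4; D->plug->D->R->C->L->F->refl->A->L'->A->R'->A->plug->A
Char 3 ('H'): step: R->2, L=4; H->plug->H->R->H->L->D->refl->G->L'->B->R'->C->plug->C
Char 4 ('E'): step: R->3, L=4; E->plug->E->R->F->L->C->refl->H->L'->D->R'->H->plug->H
Char 5 ('A'): step: R->4, L=4; A->plug->A->R->H->L->D->refl->G->L'->B->R'->E->plug->E
Char 6 ('A'): step: R->5, L=4; A->plug->A->R->H->L->D->refl->G->L'->B->R'->F->plug->B
Char 7 ('H'): step: R->6, L=4; H->plug->H->R->G->L->E->refl->B->L'->E->R'->F->plug->B
Char 8 ('F'): step: R->7, L=4; F->plug->B->R->G->L->E->refl->B->L'->E->R'->F->plug->B
Char 9 ('G'): step: R->0, L->5 (L advanced); G->plug->G->R->H->L->H->refl->C->L'->G->R'->C->plug->C
Char 10 ('A'): step: R->1, L=5; A->plug->A->R->A->L->F->refl->A->L'->D->R'->E->plug->E

Answer: HACHEBBBCE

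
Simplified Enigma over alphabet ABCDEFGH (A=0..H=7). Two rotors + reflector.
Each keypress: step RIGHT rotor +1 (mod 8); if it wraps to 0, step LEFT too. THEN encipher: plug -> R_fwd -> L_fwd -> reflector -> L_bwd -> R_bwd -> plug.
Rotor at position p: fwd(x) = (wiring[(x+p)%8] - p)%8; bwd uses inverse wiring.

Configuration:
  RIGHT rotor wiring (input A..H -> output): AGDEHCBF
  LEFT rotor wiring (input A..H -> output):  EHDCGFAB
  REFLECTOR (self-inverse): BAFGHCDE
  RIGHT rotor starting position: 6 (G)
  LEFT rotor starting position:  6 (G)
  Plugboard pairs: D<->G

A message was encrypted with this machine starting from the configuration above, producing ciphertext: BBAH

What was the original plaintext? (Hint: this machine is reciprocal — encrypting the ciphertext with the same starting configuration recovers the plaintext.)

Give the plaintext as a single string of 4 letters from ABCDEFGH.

Answer: HGCD

Derivation:
Char 1 ('B'): step: R->7, L=6; B->plug->B->R->B->L->D->refl->G->L'->C->R'->H->plug->H
Char 2 ('B'): step: R->0, L->7 (L advanced); B->plug->B->R->G->L->G->refl->D->L'->E->R'->D->plug->G
Char 3 ('A'): step: R->1, L=7; A->plug->A->R->F->L->H->refl->E->L'->D->R'->C->plug->C
Char 4 ('H'): step: R->2, L=7; H->plug->H->R->E->L->D->refl->G->L'->G->R'->G->plug->D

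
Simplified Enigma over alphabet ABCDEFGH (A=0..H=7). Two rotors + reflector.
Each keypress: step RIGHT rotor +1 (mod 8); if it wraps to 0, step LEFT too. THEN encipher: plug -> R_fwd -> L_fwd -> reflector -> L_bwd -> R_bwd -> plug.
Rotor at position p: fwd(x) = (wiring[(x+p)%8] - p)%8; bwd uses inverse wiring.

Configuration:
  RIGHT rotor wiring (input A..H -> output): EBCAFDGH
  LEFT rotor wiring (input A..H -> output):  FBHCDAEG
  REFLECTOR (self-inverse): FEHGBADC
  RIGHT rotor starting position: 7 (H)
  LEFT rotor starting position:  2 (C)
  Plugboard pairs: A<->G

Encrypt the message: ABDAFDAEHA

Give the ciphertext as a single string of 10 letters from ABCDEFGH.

Char 1 ('A'): step: R->0, L->3 (L advanced); A->plug->G->R->G->L->G->refl->D->L'->E->R'->A->plug->G
Char 2 ('B'): step: R->1, L=3; B->plug->B->R->B->L->A->refl->F->L'->C->R'->E->plug->E
Char 3 ('D'): step: R->2, L=3; D->plug->D->R->B->L->A->refl->F->L'->C->R'->G->plug->A
Char 4 ('A'): step: R->3, L=3; A->plug->G->R->G->L->G->refl->D->L'->E->R'->E->plug->E
Char 5 ('F'): step: R->4, L=3; F->plug->F->R->F->L->C->refl->H->L'->A->R'->E->plug->E
Char 6 ('D'): step: R->5, L=3; D->plug->D->R->H->L->E->refl->B->L'->D->R'->G->plug->A
Char 7 ('A'): step: R->6, L=3; A->plug->G->R->H->L->E->refl->B->L'->D->R'->D->plug->D
Char 8 ('E'): step: R->7, L=3; E->plug->E->R->B->L->A->refl->F->L'->C->R'->C->plug->C
Char 9 ('H'): step: R->0, L->4 (L advanced); H->plug->H->R->H->L->G->refl->D->L'->G->R'->G->plug->A
Char 10 ('A'): step: R->1, L=4; A->plug->G->R->G->L->D->refl->G->L'->H->R'->C->plug->C

Answer: GEAEEADCAC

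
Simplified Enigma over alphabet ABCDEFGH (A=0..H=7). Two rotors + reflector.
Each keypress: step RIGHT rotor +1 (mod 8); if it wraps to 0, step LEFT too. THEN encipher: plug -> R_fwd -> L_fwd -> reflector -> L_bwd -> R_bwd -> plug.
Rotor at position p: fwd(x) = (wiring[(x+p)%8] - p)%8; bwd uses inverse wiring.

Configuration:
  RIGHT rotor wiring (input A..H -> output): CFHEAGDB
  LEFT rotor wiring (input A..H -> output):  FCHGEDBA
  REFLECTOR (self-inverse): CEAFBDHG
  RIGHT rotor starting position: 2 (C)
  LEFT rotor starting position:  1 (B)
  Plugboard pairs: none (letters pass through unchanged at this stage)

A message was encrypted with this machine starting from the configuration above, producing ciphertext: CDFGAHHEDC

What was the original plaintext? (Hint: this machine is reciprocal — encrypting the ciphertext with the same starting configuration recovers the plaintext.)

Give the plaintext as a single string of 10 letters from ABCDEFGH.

Char 1 ('C'): step: R->3, L=1; C->plug->C->R->D->L->D->refl->F->L'->C->R'->G->plug->G
Char 2 ('D'): step: R->4, L=1; D->plug->D->R->F->L->A->refl->C->L'->E->R'->A->plug->A
Char 3 ('F'): step: R->5, L=1; F->plug->F->R->C->L->F->refl->D->L'->D->R'->H->plug->H
Char 4 ('G'): step: R->6, L=1; G->plug->G->R->C->L->F->refl->D->L'->D->R'->B->plug->B
Char 5 ('A'): step: R->7, L=1; A->plug->A->R->C->L->F->refl->D->L'->D->R'->B->plug->B
Char 6 ('H'): step: R->0, L->2 (L advanced); H->plug->H->R->B->L->E->refl->B->L'->D->R'->G->plug->G
Char 7 ('H'): step: R->1, L=2; H->plug->H->R->B->L->E->refl->B->L'->D->R'->C->plug->C
Char 8 ('E'): step: R->2, L=2; E->plug->E->R->B->L->E->refl->B->L'->D->R'->H->plug->H
Char 9 ('D'): step: R->3, L=2; D->plug->D->R->A->L->F->refl->D->L'->G->R'->E->plug->E
Char 10 ('C'): step: R->4, L=2; C->plug->C->R->H->L->A->refl->C->L'->C->R'->B->plug->B

Answer: GAHBBGCHEB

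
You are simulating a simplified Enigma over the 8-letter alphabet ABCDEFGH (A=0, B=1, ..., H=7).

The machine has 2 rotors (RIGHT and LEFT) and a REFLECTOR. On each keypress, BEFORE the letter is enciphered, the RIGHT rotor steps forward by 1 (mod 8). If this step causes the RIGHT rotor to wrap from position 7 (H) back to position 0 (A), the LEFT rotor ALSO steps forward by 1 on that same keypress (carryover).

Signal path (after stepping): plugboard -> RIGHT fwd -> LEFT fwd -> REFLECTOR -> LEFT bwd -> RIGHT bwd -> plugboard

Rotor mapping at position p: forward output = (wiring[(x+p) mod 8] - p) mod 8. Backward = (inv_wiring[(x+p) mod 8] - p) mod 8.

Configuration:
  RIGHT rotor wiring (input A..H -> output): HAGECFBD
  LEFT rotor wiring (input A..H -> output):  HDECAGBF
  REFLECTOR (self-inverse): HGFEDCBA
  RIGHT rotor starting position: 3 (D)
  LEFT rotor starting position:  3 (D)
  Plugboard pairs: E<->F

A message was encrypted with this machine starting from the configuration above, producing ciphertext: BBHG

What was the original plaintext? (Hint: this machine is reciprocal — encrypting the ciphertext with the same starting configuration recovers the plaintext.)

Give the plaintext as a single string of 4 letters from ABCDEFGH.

Char 1 ('B'): step: R->4, L=3; B->plug->B->R->B->L->F->refl->C->L'->E->R'->F->plug->E
Char 2 ('B'): step: R->5, L=3; B->plug->B->R->E->L->C->refl->F->L'->B->R'->F->plug->E
Char 3 ('H'): step: R->6, L=3; H->plug->H->R->H->L->B->refl->G->L'->D->R'->A->plug->A
Char 4 ('G'): step: R->7, L=3; G->plug->G->R->G->L->A->refl->H->L'->A->R'->B->plug->B

Answer: EEAB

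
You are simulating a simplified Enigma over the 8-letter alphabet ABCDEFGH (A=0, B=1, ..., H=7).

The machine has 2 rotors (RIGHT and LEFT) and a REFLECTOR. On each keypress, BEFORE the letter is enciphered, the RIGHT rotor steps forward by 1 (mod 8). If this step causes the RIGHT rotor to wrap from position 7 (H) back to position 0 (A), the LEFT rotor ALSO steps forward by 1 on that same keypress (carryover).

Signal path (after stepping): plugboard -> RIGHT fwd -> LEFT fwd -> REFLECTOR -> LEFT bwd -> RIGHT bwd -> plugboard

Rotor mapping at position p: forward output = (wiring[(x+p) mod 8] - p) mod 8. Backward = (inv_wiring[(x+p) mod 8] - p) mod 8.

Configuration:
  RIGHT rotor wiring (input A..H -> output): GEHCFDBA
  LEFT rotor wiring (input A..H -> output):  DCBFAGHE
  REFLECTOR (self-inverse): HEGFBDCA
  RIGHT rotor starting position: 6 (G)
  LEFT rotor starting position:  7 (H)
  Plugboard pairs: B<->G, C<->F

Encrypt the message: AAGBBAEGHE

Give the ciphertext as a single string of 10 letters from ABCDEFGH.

Char 1 ('A'): step: R->7, L=7; A->plug->A->R->B->L->E->refl->B->L'->F->R'->C->plug->F
Char 2 ('A'): step: R->0, L->0 (L advanced); A->plug->A->R->G->L->H->refl->A->L'->E->R'->B->plug->G
Char 3 ('G'): step: R->1, L=0; G->plug->B->R->G->L->H->refl->A->L'->E->R'->D->plug->D
Char 4 ('B'): step: R->2, L=0; B->plug->G->R->E->L->A->refl->H->L'->G->R'->F->plug->C
Char 5 ('B'): step: R->3, L=0; B->plug->G->R->B->L->C->refl->G->L'->F->R'->E->plug->E
Char 6 ('A'): step: R->4, L=0; A->plug->A->R->B->L->C->refl->G->L'->F->R'->C->plug->F
Char 7 ('E'): step: R->5, L=0; E->plug->E->R->H->L->E->refl->B->L'->C->R'->F->plug->C
Char 8 ('G'): step: R->6, L=0; G->plug->B->R->C->L->B->refl->E->L'->H->R'->G->plug->B
Char 9 ('H'): step: R->7, L=0; H->plug->H->R->C->L->B->refl->E->L'->H->R'->B->plug->G
Char 10 ('E'): step: R->0, L->1 (L advanced); E->plug->E->R->F->L->G->refl->C->L'->H->R'->C->plug->F

Answer: FGDCEFCBGF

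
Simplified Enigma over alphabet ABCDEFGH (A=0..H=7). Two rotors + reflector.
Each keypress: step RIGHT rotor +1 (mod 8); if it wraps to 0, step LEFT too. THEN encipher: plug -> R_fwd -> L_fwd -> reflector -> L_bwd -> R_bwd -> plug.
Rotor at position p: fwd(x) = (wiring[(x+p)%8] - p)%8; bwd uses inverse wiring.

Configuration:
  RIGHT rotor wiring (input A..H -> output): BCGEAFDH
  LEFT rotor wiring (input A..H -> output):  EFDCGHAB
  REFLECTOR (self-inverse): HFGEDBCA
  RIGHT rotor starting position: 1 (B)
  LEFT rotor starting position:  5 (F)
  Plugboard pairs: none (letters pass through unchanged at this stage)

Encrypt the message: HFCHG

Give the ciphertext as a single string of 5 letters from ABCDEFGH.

Answer: FGFDB

Derivation:
Char 1 ('H'): step: R->2, L=5; H->plug->H->R->A->L->C->refl->G->L'->F->R'->F->plug->F
Char 2 ('F'): step: R->3, L=5; F->plug->F->R->G->L->F->refl->B->L'->H->R'->G->plug->G
Char 3 ('C'): step: R->4, L=5; C->plug->C->R->H->L->B->refl->F->L'->G->R'->F->plug->F
Char 4 ('H'): step: R->5, L=5; H->plug->H->R->D->L->H->refl->A->L'->E->R'->D->plug->D
Char 5 ('G'): step: R->6, L=5; G->plug->G->R->C->L->E->refl->D->L'->B->R'->B->plug->B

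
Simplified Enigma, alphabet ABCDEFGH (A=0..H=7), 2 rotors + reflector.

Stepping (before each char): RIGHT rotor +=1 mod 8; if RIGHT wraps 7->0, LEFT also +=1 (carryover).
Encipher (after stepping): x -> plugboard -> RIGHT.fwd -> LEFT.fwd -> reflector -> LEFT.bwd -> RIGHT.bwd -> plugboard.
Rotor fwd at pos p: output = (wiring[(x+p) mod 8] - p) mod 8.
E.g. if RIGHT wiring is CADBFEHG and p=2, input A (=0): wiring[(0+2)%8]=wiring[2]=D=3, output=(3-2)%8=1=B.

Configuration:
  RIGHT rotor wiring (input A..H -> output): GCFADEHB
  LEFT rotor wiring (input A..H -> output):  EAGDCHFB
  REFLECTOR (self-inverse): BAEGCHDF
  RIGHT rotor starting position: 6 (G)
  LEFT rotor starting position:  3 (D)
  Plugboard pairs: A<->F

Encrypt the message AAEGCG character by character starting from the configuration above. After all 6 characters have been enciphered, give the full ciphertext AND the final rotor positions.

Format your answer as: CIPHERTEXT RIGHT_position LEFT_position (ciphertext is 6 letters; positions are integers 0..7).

Char 1 ('A'): step: R->7, L=3; A->plug->F->R->E->L->G->refl->D->L'->H->R'->B->plug->B
Char 2 ('A'): step: R->0, L->4 (L advanced); A->plug->F->R->E->L->A->refl->B->L'->C->R'->B->plug->B
Char 3 ('E'): step: R->1, L=4; E->plug->E->R->D->L->F->refl->H->L'->H->R'->C->plug->C
Char 4 ('G'): step: R->2, L=4; G->plug->G->R->E->L->A->refl->B->L'->C->R'->D->plug->D
Char 5 ('C'): step: R->3, L=4; C->plug->C->R->B->L->D->refl->G->L'->A->R'->B->plug->B
Char 6 ('G'): step: R->4, L=4; G->plug->G->R->B->L->D->refl->G->L'->A->R'->B->plug->B
Final: ciphertext=BBCDBB, RIGHT=4, LEFT=4

Answer: BBCDBB 4 4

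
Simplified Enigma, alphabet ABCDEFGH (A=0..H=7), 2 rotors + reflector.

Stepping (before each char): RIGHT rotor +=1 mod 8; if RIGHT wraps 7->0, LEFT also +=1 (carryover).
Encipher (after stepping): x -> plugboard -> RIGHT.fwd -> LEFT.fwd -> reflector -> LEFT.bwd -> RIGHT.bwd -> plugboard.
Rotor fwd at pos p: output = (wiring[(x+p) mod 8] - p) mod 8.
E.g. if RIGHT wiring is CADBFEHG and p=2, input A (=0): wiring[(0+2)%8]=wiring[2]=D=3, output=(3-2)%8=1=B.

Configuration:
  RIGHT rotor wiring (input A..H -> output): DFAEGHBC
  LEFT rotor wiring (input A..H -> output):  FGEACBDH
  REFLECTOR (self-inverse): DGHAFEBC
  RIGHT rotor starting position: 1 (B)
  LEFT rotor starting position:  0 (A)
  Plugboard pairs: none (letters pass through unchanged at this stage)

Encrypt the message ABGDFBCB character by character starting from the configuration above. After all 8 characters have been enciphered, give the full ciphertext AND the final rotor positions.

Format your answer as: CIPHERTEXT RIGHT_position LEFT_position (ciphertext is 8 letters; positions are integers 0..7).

Answer: HDEFAFFF 1 1

Derivation:
Char 1 ('A'): step: R->2, L=0; A->plug->A->R->G->L->D->refl->A->L'->D->R'->H->plug->H
Char 2 ('B'): step: R->3, L=0; B->plug->B->R->D->L->A->refl->D->L'->G->R'->D->plug->D
Char 3 ('G'): step: R->4, L=0; G->plug->G->R->E->L->C->refl->H->L'->H->R'->E->plug->E
Char 4 ('D'): step: R->5, L=0; D->plug->D->R->G->L->D->refl->A->L'->D->R'->F->plug->F
Char 5 ('F'): step: R->6, L=0; F->plug->F->R->G->L->D->refl->A->L'->D->R'->A->plug->A
Char 6 ('B'): step: R->7, L=0; B->plug->B->R->E->L->C->refl->H->L'->H->R'->F->plug->F
Char 7 ('C'): step: R->0, L->1 (L advanced); C->plug->C->R->A->L->F->refl->E->L'->H->R'->F->plug->F
Char 8 ('B'): step: R->1, L=1; B->plug->B->R->H->L->E->refl->F->L'->A->R'->F->plug->F
Final: ciphertext=HDEFAFFF, RIGHT=1, LEFT=1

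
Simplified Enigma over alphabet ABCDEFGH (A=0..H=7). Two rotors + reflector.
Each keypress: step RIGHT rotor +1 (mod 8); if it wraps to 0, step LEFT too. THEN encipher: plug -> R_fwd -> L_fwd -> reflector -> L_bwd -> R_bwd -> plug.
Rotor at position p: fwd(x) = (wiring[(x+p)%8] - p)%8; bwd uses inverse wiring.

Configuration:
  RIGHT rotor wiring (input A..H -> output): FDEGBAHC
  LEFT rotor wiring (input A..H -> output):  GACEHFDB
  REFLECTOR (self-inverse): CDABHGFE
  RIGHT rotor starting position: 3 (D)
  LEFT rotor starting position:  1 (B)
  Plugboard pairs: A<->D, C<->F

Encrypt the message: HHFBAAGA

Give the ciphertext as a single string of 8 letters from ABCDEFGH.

Answer: EAGADGBD

Derivation:
Char 1 ('H'): step: R->4, L=1; H->plug->H->R->C->L->D->refl->B->L'->B->R'->E->plug->E
Char 2 ('H'): step: R->5, L=1; H->plug->H->R->E->L->E->refl->H->L'->A->R'->D->plug->A
Char 3 ('F'): step: R->6, L=1; F->plug->C->R->H->L->F->refl->G->L'->D->R'->G->plug->G
Char 4 ('B'): step: R->7, L=1; B->plug->B->R->G->L->A->refl->C->L'->F->R'->D->plug->A
Char 5 ('A'): step: R->0, L->2 (L advanced); A->plug->D->R->G->L->E->refl->H->L'->F->R'->A->plug->D
Char 6 ('A'): step: R->1, L=2; A->plug->D->R->A->L->A->refl->C->L'->B->R'->G->plug->G
Char 7 ('G'): step: R->2, L=2; G->plug->G->R->D->L->D->refl->B->L'->E->R'->B->plug->B
Char 8 ('A'): step: R->3, L=2; A->plug->D->R->E->L->B->refl->D->L'->D->R'->A->plug->D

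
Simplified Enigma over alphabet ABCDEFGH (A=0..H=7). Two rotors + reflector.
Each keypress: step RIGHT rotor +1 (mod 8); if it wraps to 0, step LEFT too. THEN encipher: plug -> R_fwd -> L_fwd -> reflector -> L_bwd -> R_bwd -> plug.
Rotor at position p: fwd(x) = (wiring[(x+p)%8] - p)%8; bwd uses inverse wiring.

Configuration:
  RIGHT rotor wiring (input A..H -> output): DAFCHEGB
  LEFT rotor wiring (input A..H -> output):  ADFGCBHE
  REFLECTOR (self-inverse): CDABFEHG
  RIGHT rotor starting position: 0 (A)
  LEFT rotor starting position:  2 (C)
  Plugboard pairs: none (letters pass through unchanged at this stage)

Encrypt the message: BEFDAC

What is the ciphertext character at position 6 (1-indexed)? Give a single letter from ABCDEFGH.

Char 1 ('B'): step: R->1, L=2; B->plug->B->R->E->L->F->refl->E->L'->B->R'->C->plug->C
Char 2 ('E'): step: R->2, L=2; E->plug->E->R->E->L->F->refl->E->L'->B->R'->G->plug->G
Char 3 ('F'): step: R->3, L=2; F->plug->F->R->A->L->D->refl->B->L'->H->R'->A->plug->A
Char 4 ('D'): step: R->4, L=2; D->plug->D->R->F->L->C->refl->A->L'->C->R'->C->plug->C
Char 5 ('A'): step: R->5, L=2; A->plug->A->R->H->L->B->refl->D->L'->A->R'->F->plug->F
Char 6 ('C'): step: R->6, L=2; C->plug->C->R->F->L->C->refl->A->L'->C->R'->D->plug->D

D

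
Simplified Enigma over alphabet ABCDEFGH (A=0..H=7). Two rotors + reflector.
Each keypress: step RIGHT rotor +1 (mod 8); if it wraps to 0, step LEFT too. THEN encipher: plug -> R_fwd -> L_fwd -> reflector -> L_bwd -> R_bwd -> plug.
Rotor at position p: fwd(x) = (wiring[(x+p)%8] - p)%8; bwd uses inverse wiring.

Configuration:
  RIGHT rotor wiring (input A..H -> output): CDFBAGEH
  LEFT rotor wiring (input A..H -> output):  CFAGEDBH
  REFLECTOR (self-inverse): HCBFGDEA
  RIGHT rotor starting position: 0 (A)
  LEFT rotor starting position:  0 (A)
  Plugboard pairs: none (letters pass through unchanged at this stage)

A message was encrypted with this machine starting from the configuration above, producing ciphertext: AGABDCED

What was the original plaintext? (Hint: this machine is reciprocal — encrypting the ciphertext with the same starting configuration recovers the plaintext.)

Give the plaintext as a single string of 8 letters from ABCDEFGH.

Answer: DCGFAFGC

Derivation:
Char 1 ('A'): step: R->1, L=0; A->plug->A->R->C->L->A->refl->H->L'->H->R'->D->plug->D
Char 2 ('G'): step: R->2, L=0; G->plug->G->R->A->L->C->refl->B->L'->G->R'->C->plug->C
Char 3 ('A'): step: R->3, L=0; A->plug->A->R->G->L->B->refl->C->L'->A->R'->G->plug->G
Char 4 ('B'): step: R->4, L=0; B->plug->B->R->C->L->A->refl->H->L'->H->R'->F->plug->F
Char 5 ('D'): step: R->5, L=0; D->plug->D->R->F->L->D->refl->F->L'->B->R'->A->plug->A
Char 6 ('C'): step: R->6, L=0; C->plug->C->R->E->L->E->refl->G->L'->D->R'->F->plug->F
Char 7 ('E'): step: R->7, L=0; E->plug->E->R->C->L->A->refl->H->L'->H->R'->G->plug->G
Char 8 ('D'): step: R->0, L->1 (L advanced); D->plug->D->R->B->L->H->refl->A->L'->F->R'->C->plug->C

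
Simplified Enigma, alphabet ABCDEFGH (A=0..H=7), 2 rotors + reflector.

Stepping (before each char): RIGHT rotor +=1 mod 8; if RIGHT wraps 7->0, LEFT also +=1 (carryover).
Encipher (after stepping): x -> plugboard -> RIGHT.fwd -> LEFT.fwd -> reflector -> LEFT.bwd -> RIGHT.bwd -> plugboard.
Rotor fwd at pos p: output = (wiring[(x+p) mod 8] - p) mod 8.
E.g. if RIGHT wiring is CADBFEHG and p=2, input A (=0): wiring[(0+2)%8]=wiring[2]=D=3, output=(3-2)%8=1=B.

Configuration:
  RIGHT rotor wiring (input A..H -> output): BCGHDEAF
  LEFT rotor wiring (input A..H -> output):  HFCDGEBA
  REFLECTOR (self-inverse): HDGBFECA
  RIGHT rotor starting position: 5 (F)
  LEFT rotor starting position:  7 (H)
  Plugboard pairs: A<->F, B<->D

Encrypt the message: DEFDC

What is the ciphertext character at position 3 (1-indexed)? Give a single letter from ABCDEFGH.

Char 1 ('D'): step: R->6, L=7; D->plug->B->R->H->L->C->refl->G->L'->C->R'->A->plug->F
Char 2 ('E'): step: R->7, L=7; E->plug->E->R->A->L->B->refl->D->L'->D->R'->C->plug->C
Char 3 ('F'): step: R->0, L->0 (L advanced); F->plug->A->R->B->L->F->refl->E->L'->F->R'->H->plug->H

H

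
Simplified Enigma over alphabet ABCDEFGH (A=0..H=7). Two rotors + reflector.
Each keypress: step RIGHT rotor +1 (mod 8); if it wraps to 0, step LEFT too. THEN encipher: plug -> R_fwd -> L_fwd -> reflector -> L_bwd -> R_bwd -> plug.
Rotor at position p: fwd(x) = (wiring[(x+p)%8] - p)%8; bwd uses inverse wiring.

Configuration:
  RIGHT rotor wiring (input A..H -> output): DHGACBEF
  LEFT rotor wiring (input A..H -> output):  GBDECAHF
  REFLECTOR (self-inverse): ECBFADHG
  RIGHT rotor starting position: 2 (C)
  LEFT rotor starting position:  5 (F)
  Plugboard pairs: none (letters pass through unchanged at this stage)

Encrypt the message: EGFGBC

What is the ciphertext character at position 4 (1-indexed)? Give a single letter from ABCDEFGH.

Char 1 ('E'): step: R->3, L=5; E->plug->E->R->C->L->A->refl->E->L'->E->R'->G->plug->G
Char 2 ('G'): step: R->4, L=5; G->plug->G->R->C->L->A->refl->E->L'->E->R'->H->plug->H
Char 3 ('F'): step: R->5, L=5; F->plug->F->R->B->L->C->refl->B->L'->D->R'->G->plug->G
Char 4 ('G'): step: R->6, L=5; G->plug->G->R->E->L->E->refl->A->L'->C->R'->F->plug->F

F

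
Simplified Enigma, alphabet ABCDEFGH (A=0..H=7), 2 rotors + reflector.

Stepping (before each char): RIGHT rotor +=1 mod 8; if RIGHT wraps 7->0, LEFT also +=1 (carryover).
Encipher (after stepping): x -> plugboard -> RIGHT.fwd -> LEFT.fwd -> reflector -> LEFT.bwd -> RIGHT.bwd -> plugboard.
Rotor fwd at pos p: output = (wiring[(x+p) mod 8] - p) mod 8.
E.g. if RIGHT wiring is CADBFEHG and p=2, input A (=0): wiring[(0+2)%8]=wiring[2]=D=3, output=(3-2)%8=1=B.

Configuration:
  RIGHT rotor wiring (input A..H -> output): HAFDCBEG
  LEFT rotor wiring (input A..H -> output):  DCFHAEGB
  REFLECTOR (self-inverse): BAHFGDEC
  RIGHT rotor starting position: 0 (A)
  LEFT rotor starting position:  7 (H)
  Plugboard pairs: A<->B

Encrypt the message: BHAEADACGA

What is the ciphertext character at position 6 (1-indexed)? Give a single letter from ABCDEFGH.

Char 1 ('B'): step: R->1, L=7; B->plug->A->R->H->L->H->refl->C->L'->A->R'->E->plug->E
Char 2 ('H'): step: R->2, L=7; H->plug->H->R->G->L->F->refl->D->L'->C->R'->E->plug->E
Char 3 ('A'): step: R->3, L=7; A->plug->B->R->H->L->H->refl->C->L'->A->R'->A->plug->B
Char 4 ('E'): step: R->4, L=7; E->plug->E->R->D->L->G->refl->E->L'->B->R'->G->plug->G
Char 5 ('A'): step: R->5, L=7; A->plug->B->R->H->L->H->refl->C->L'->A->R'->F->plug->F
Char 6 ('D'): step: R->6, L=7; D->plug->D->R->C->L->D->refl->F->L'->G->R'->A->plug->B

B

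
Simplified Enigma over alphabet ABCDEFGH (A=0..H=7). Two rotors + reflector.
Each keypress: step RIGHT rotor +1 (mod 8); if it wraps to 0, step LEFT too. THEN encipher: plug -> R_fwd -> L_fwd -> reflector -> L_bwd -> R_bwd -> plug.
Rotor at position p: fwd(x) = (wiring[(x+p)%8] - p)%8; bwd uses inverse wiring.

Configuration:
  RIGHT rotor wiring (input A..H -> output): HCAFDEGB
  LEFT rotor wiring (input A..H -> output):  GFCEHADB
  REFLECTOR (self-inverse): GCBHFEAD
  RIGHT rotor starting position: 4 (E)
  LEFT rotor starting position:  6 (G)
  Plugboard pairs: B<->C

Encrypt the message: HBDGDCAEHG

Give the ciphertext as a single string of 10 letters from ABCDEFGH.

Answer: ACBBFBHHGE

Derivation:
Char 1 ('H'): step: R->5, L=6; H->plug->H->R->G->L->B->refl->C->L'->H->R'->A->plug->A
Char 2 ('B'): step: R->6, L=6; B->plug->C->R->B->L->D->refl->H->L'->D->R'->B->plug->C
Char 3 ('D'): step: R->7, L=6; D->plug->D->R->B->L->D->refl->H->L'->D->R'->C->plug->B
Char 4 ('G'): step: R->0, L->7 (L advanced); G->plug->G->R->G->L->B->refl->C->L'->A->R'->C->plug->B
Char 5 ('D'): step: R->1, L=7; D->plug->D->R->C->L->G->refl->A->L'->F->R'->F->plug->F
Char 6 ('C'): step: R->2, L=7; C->plug->B->R->D->L->D->refl->H->L'->B->R'->C->plug->B
Char 7 ('A'): step: R->3, L=7; A->plug->A->R->C->L->G->refl->A->L'->F->R'->H->plug->H
Char 8 ('E'): step: R->4, L=7; E->plug->E->R->D->L->D->refl->H->L'->B->R'->H->plug->H
Char 9 ('H'): step: R->5, L=7; H->plug->H->R->G->L->B->refl->C->L'->A->R'->G->plug->G
Char 10 ('G'): step: R->6, L=7; G->plug->G->R->F->L->A->refl->G->L'->C->R'->E->plug->E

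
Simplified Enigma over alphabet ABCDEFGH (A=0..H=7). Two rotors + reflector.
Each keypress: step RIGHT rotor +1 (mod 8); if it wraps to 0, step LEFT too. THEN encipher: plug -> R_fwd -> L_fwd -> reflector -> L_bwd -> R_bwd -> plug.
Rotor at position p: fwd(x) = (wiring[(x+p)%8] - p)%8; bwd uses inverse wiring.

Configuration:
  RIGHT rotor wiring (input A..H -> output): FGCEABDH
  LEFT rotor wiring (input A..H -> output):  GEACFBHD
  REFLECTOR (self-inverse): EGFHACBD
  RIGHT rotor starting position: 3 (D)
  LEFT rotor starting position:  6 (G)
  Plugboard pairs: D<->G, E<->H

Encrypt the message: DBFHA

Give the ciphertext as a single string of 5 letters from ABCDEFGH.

Answer: CDCDD

Derivation:
Char 1 ('D'): step: R->4, L=6; D->plug->G->R->G->L->H->refl->D->L'->H->R'->C->plug->C
Char 2 ('B'): step: R->5, L=6; B->plug->B->R->G->L->H->refl->D->L'->H->R'->G->plug->D
Char 3 ('F'): step: R->6, L=6; F->plug->F->R->G->L->H->refl->D->L'->H->R'->C->plug->C
Char 4 ('H'): step: R->7, L=6; H->plug->E->R->F->L->E->refl->A->L'->C->R'->G->plug->D
Char 5 ('A'): step: R->0, L->7 (L advanced); A->plug->A->R->F->L->G->refl->B->L'->D->R'->G->plug->D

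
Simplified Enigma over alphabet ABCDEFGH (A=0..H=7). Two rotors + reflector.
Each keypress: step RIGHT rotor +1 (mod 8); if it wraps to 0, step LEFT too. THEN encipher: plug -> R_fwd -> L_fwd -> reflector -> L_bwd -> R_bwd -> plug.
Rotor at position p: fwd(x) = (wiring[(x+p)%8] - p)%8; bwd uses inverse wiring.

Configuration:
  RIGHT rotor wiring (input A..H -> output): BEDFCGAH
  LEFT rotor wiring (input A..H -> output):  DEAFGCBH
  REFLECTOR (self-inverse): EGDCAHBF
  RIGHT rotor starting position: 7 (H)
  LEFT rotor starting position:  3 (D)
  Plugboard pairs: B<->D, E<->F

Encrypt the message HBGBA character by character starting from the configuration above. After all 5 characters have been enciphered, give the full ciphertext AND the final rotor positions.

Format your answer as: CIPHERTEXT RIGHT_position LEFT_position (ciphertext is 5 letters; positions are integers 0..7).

Char 1 ('H'): step: R->0, L->4 (L advanced); H->plug->H->R->H->L->B->refl->G->L'->B->R'->A->plug->A
Char 2 ('B'): step: R->1, L=4; B->plug->D->R->B->L->G->refl->B->L'->H->R'->F->plug->E
Char 3 ('G'): step: R->2, L=4; G->plug->G->R->H->L->B->refl->G->L'->B->R'->A->plug->A
Char 4 ('B'): step: R->3, L=4; B->plug->D->R->F->L->A->refl->E->L'->G->R'->F->plug->E
Char 5 ('A'): step: R->4, L=4; A->plug->A->R->G->L->E->refl->A->L'->F->R'->E->plug->F
Final: ciphertext=AEAEF, RIGHT=4, LEFT=4

Answer: AEAEF 4 4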